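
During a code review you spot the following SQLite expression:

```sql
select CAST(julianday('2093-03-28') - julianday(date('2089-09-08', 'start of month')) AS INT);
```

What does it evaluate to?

1304

`start of month` rewinds 2089-09-08 to 2089-09-01.
29 days remain in September 2089 after the 1st (30 − 1).
Full months from October 2089 through February 2093 contribute their day counts.
Then 28 days into March 2093.
Total: 29 + 31 + 30 + 31 + 31 + 28 + 31 + 30 + 31 + 30 + 31 + 31 + 30 + 31 + 30 + 31 + 31 + 28 + 31 + 30 + 31 + 30 + 31 + 31 + 30 + 31 + 30 + 31 + 31 + 29 + 31 + 30 + 31 + 30 + 31 + 31 + 30 + 31 + 30 + 31 + 31 + 28 + 28 = 1304.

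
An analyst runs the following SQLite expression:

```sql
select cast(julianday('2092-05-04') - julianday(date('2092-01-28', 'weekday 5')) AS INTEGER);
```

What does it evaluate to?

`weekday 5` advances to the next Friday; 2092-01-28 is a Monday, so it moves forward to 2092-02-01.
28 days remain in February 2092 after the 1st (29 − 1).
March 2092: 31 days.
April 2092: 30 days.
Then 4 days into May 2092.
Total: 28 + 31 + 30 + 4 = 93.

93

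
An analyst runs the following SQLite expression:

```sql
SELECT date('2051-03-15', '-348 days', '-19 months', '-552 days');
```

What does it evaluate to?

2047-02-27

Applying '-348 days' to 2051-03-15: counting 348 days back gives 2050-04-01.
Adding -19 months to 2050-04-01 gives 2048-09-01.
Applying '-552 days' to 2048-09-01: counting 552 days back gives 2047-02-27.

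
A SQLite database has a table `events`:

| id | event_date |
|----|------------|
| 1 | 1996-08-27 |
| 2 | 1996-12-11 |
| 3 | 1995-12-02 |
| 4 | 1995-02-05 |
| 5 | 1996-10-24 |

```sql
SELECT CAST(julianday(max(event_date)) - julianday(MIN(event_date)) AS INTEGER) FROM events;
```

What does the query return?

675

MIN = 1995-02-05, MAX = 1996-12-11.
23 days remain in February 1995 after the 5th (28 − 5).
Full months from March 1995 through November 1996 contribute their day counts.
Then 11 days into December 1996.
Total: 23 + 31 + 30 + 31 + 30 + 31 + 31 + 30 + 31 + 30 + 31 + 31 + 29 + 31 + 30 + 31 + 30 + 31 + 31 + 30 + 31 + 30 + 11 = 675.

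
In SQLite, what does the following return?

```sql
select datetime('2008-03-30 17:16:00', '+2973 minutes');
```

2008-04-01 18:49:00

2973 minutes = 49h 33m; +2973 minutes from 2008-03-30 17:16:00 is 2008-04-01 18:49:00 (crosses midnight).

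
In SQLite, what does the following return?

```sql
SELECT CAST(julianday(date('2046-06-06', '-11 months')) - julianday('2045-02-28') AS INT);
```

128

Adding -11 months to 2046-06-06 gives 2045-07-06.
0 days remain in February 2045 after the 28th (28 − 28).
March 2045: 31 days.
April 2045: 30 days.
May 2045: 31 days.
June 2045: 30 days.
Then 6 days into July 2045.
Total: 0 + 31 + 30 + 31 + 30 + 6 = 128.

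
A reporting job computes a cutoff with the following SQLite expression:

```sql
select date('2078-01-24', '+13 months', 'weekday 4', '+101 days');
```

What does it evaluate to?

2079-06-11

Adding +13 months to 2078-01-24 gives 2079-02-24.
`weekday 4` advances to the next Thursday; 2079-02-24 is a Friday, so it moves forward to 2079-03-02.
Applying '+101 days' to 2079-03-02: counting 101 days forward gives 2079-06-11.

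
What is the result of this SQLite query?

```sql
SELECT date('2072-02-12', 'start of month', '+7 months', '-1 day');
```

2072-08-31

`start of month` rewinds 2072-02-12 to 2072-02-01.
Adding +7 months to 2072-02-01 gives 2072-09-01.
Going back 1 day from 2072-09-01 reaches 2072-08-31 (last day of August, 31 days).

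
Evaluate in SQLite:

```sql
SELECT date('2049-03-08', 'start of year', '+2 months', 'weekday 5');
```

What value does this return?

2049-03-05

`start of year` rewinds 2049-03-08 to 2049-01-01.
Adding +2 months to 2049-01-01 gives 2049-03-01.
`weekday 5` advances to the next Friday; 2049-03-01 is a Monday, so it moves forward to 2049-03-05.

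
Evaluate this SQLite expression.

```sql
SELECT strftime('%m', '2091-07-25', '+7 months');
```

First apply '+7 months': 2091-07-25 → 2092-02-25.
`%m` extracts the 2-digit month (01-12): 02.

02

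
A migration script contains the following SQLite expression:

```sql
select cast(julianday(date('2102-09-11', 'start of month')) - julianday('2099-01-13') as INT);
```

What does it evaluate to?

`start of month` rewinds 2102-09-11 to 2102-09-01.
18 days remain in January 2099 after the 13th (31 − 13).
Full months from February 2099 through August 2102 contribute their day counts.
Then 1 day into September 2102.
Total: 18 + 28 + 31 + 30 + 31 + 30 + 31 + 31 + 30 + 31 + 30 + 31 + 31 + 28 + 31 + 30 + 31 + 30 + 31 + 31 + 30 + 31 + 30 + 31 + 31 + 28 + 31 + 30 + 31 + 30 + 31 + 31 + 30 + 31 + 30 + 31 + 31 + 28 + 31 + 30 + 31 + 30 + 31 + 31 + 1 = 1326.

1326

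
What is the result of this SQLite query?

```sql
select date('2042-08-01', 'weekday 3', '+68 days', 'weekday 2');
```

2042-10-14

`weekday 3` advances to the next Wednesday; 2042-08-01 is a Friday, so it moves forward to 2042-08-06.
Applying '+68 days' to 2042-08-06: counting 68 days forward gives 2042-10-13.
`weekday 2` advances to the next Tuesday; 2042-10-13 is a Monday, so it moves forward to 2042-10-14.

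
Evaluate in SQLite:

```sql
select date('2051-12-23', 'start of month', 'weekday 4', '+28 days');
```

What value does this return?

2052-01-04

`start of month` rewinds 2051-12-23 to 2051-12-01.
`weekday 4` advances to the next Thursday; 2051-12-01 is a Friday, so it moves forward to 2051-12-07.
December 2051 has 31 days; 24 remain after the 7th, so 25 days reach 2052-01-01.
Advancing 3 more days within January lands on 2052-01-04.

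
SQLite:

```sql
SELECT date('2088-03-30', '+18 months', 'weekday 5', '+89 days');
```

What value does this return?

Adding +18 months to 2088-03-30 gives 2089-09-30.
`weekday 5` advances to the next Friday; 2089-09-30 is already a Friday, so it stays at 2089-09-30.
Applying '+89 days' to 2089-09-30: counting 89 days forward gives 2089-12-28.

2089-12-28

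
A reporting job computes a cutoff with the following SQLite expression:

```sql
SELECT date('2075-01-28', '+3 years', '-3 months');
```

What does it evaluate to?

Adding +3 years to 2075-01-28 gives 2078-01-28.
Adding -3 months to 2078-01-28 gives 2077-10-28.

2077-10-28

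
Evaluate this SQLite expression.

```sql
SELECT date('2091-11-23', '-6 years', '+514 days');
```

Adding -6 years to 2091-11-23 gives 2085-11-23.
Applying '+514 days' to 2085-11-23: counting 514 days forward gives 2087-04-21.

2087-04-21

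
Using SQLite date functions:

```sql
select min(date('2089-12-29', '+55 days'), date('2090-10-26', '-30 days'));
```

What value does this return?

date('2089-12-29', '+55 days') → 2090-02-22.
date('2090-10-26', '-30 days') → 2090-09-26.
Earlier of the two is 2090-02-22.

2090-02-22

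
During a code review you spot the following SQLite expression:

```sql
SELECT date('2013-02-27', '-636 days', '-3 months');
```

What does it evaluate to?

2011-03-02

Applying '-636 days' to 2013-02-27: counting 636 days back gives 2011-06-02.
Adding -3 months to 2011-06-02 gives 2011-03-02.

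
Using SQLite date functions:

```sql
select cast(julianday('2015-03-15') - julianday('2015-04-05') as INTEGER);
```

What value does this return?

16 days remain in March 2015 after the 15th (31 − 15).
Then 5 days into April 2015.
Total: 16 + 5 = 21.
The subtraction is earlier − later, so the result is −21 → -21.

-21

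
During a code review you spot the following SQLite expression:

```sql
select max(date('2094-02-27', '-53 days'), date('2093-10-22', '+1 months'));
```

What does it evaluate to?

2094-01-05

date('2094-02-27', '-53 days') → 2094-01-05.
date('2093-10-22', '+1 months') → 2093-11-22.
Later of the two is 2094-01-05.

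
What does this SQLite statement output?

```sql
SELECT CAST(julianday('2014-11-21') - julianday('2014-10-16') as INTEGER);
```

15 days remain in October 2014 after the 16th (31 − 16).
Then 21 days into November 2014.
Total: 15 + 21 = 36.

36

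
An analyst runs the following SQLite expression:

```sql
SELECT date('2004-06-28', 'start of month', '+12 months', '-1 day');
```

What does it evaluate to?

`start of month` rewinds 2004-06-28 to 2004-06-01.
Adding +12 months to 2004-06-01 gives 2005-06-01.
Going back 1 day from 2005-06-01 reaches 2005-05-31 (last day of May, 31 days).

2005-05-31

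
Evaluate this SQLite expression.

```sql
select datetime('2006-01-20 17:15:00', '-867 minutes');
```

2006-01-20 02:48:00

867 minutes = 14h 27m; -867 minutes from 2006-01-20 17:15:00 is 2006-01-20 02:48:00.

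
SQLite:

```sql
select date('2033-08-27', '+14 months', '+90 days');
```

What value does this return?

2035-01-25

Adding +14 months to 2033-08-27 gives 2034-10-27.
Applying '+90 days' to 2034-10-27: counting 90 days forward gives 2035-01-25.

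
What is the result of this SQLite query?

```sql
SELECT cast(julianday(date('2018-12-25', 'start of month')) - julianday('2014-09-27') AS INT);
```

`start of month` rewinds 2018-12-25 to 2018-12-01.
3 days remain in September 2014 after the 27th (30 − 27).
Full months from October 2014 through November 2018 contribute their day counts.
Then 1 day into December 2018.
Total: 3 + 31 + 30 + 31 + 31 + 28 + 31 + 30 + 31 + 30 + 31 + 31 + 30 + 31 + 30 + 31 + 31 + 29 + 31 + 30 + 31 + 30 + 31 + 31 + 30 + 31 + 30 + 31 + 31 + 28 + 31 + 30 + 31 + 30 + 31 + 31 + 30 + 31 + 30 + 31 + 31 + 28 + 31 + 30 + 31 + 30 + 31 + 31 + 30 + 31 + 30 + 1 = 1526.

1526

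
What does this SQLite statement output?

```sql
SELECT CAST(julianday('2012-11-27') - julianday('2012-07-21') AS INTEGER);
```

129

10 days remain in July 2012 after the 21st (31 − 21).
August 2012: 31 days.
September 2012: 30 days.
October 2012: 31 days.
Then 27 days into November 2012.
Total: 10 + 31 + 30 + 31 + 27 = 129.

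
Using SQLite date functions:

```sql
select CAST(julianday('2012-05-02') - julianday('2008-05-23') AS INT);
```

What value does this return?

1440

8 days remain in May 2008 after the 23rd (31 − 23).
Full months from June 2008 through April 2012 contribute their day counts.
Then 2 days into May 2012.
Total: 8 + 30 + 31 + 31 + 30 + 31 + 30 + 31 + 31 + 28 + 31 + 30 + 31 + 30 + 31 + 31 + 30 + 31 + 30 + 31 + 31 + 28 + 31 + 30 + 31 + 30 + 31 + 31 + 30 + 31 + 30 + 31 + 31 + 28 + 31 + 30 + 31 + 30 + 31 + 31 + 30 + 31 + 30 + 31 + 31 + 29 + 31 + 30 + 2 = 1440.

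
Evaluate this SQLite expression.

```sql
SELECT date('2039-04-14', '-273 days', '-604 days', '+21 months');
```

2038-08-18

Applying '-273 days' to 2039-04-14: counting 273 days back gives 2038-07-15.
Applying '-604 days' to 2038-07-15: counting 604 days back gives 2036-11-18.
Adding +21 months to 2036-11-18 gives 2038-08-18.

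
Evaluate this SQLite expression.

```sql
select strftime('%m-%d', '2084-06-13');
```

06-13

`%m-%d` extracts the month-day: 06-13.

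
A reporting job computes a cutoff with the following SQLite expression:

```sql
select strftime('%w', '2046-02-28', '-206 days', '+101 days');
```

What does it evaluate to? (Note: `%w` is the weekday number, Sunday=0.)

First apply '-206 days', '+101 days': 2046-02-28 → 2045-11-15.
2045-11-15 is a Wednesday; with Sunday=0 that is 3.

3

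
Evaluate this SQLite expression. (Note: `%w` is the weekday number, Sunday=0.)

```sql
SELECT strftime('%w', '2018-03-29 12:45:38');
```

2018-03-29 is a Thursday; with Sunday=0 that is 4.

4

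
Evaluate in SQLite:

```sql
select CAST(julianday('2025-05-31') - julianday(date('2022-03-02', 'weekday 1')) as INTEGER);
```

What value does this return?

`weekday 1` advances to the next Monday; 2022-03-02 is a Wednesday, so it moves forward to 2022-03-07.
24 days remain in March 2022 after the 7th (31 − 7).
Full months from April 2022 through April 2025 contribute their day counts.
Then 31 days into May 2025.
Total: 24 + 30 + 31 + 30 + 31 + 31 + 30 + 31 + 30 + 31 + 31 + 28 + 31 + 30 + 31 + 30 + 31 + 31 + 30 + 31 + 30 + 31 + 31 + 29 + 31 + 30 + 31 + 30 + 31 + 31 + 30 + 31 + 30 + 31 + 31 + 28 + 31 + 30 + 31 = 1181.

1181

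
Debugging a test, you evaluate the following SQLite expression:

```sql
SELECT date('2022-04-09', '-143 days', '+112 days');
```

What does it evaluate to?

2022-03-09

Applying '-143 days' to 2022-04-09: counting 143 days back gives 2021-11-17.
Applying '+112 days' to 2021-11-17: counting 112 days forward gives 2022-03-09.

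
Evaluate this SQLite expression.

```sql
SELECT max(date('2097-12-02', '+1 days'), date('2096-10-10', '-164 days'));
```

2097-12-03

date('2097-12-02', '+1 days') → 2097-12-03.
date('2096-10-10', '-164 days') → 2096-04-29.
Later of the two is 2097-12-03.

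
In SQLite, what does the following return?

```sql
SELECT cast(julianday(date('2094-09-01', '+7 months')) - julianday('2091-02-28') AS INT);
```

Adding +7 months to 2094-09-01 gives 2095-04-01.
0 days remain in February 2091 after the 28th (28 − 28).
Full months from March 2091 through March 2095 contribute their day counts.
Then 1 day into April 2095.
Total: 0 + 31 + 30 + 31 + 30 + 31 + 31 + 30 + 31 + 30 + 31 + 31 + 29 + 31 + 30 + 31 + 30 + 31 + 31 + 30 + 31 + 30 + 31 + 31 + 28 + 31 + 30 + 31 + 30 + 31 + 31 + 30 + 31 + 30 + 31 + 31 + 28 + 31 + 30 + 31 + 30 + 31 + 31 + 30 + 31 + 30 + 31 + 31 + 28 + 31 + 1 = 1493.

1493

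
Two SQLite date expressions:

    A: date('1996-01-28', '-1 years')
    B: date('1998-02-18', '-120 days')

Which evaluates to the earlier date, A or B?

A = 1995-01-28.
B = 1997-10-21.
A is earlier.

A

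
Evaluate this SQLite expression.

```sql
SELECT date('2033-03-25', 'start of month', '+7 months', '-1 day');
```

2033-09-30

`start of month` rewinds 2033-03-25 to 2033-03-01.
Adding +7 months to 2033-03-01 gives 2033-10-01.
Going back 1 day from 2033-10-01 reaches 2033-09-30 (last day of September, 30 days).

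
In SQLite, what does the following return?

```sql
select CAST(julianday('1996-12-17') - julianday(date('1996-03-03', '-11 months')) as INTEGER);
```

Adding -11 months to 1996-03-03 gives 1995-04-03.
27 days remain in April 1995 after the 3rd (30 − 3).
Full months from May 1995 through November 1996 contribute their day counts.
Then 17 days into December 1996.
Total: 27 + 31 + 30 + 31 + 31 + 30 + 31 + 30 + 31 + 31 + 29 + 31 + 30 + 31 + 30 + 31 + 31 + 30 + 31 + 30 + 17 = 624.

624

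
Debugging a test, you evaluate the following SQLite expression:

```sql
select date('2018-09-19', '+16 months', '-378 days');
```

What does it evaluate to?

Adding +16 months to 2018-09-19 gives 2020-01-19.
Applying '-378 days' to 2020-01-19: counting 378 days back gives 2019-01-06.

2019-01-06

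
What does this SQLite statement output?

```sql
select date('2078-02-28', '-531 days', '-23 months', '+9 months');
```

2075-07-15

Applying '-531 days' to 2078-02-28: counting 531 days back gives 2076-09-15.
Adding -23 months to 2076-09-15 gives 2074-10-15.
Adding +9 months to 2074-10-15 gives 2075-07-15.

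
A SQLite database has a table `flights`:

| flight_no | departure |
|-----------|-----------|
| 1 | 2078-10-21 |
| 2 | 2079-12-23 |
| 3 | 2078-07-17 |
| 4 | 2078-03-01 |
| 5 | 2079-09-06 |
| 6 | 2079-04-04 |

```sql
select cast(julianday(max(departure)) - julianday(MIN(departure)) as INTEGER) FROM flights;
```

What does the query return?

662

MIN = 2078-03-01, MAX = 2079-12-23.
30 days remain in March 2078 after the 1st (31 − 1).
Full months from April 2078 through November 2079 contribute their day counts.
Then 23 days into December 2079.
Total: 30 + 30 + 31 + 30 + 31 + 31 + 30 + 31 + 30 + 31 + 31 + 28 + 31 + 30 + 31 + 30 + 31 + 31 + 30 + 31 + 30 + 23 = 662.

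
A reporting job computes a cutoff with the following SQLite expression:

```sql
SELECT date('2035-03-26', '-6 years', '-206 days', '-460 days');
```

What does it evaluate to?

2027-05-30

Adding -6 years to 2035-03-26 gives 2029-03-26.
Applying '-206 days' to 2029-03-26: counting 206 days back gives 2028-09-01.
Applying '-460 days' to 2028-09-01: counting 460 days back gives 2027-05-30.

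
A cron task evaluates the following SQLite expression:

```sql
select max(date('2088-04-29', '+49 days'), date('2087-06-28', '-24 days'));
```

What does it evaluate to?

2088-06-17

date('2088-04-29', '+49 days') → 2088-06-17.
date('2087-06-28', '-24 days') → 2087-06-04.
Later of the two is 2088-06-17.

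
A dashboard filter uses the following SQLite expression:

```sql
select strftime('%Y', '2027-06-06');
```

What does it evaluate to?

2027

`%Y` extracts the 4-digit year: 2027.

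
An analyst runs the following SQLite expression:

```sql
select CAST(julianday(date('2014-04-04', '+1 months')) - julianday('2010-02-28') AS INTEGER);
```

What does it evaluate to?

1526

Adding +1 month to 2014-04-04 gives 2014-05-04.
0 days remain in February 2010 after the 28th (28 − 28).
Full months from March 2010 through April 2014 contribute their day counts.
Then 4 days into May 2014.
Total: 0 + 31 + 30 + 31 + 30 + 31 + 31 + 30 + 31 + 30 + 31 + 31 + 28 + 31 + 30 + 31 + 30 + 31 + 31 + 30 + 31 + 30 + 31 + 31 + 29 + 31 + 30 + 31 + 30 + 31 + 31 + 30 + 31 + 30 + 31 + 31 + 28 + 31 + 30 + 31 + 30 + 31 + 31 + 30 + 31 + 30 + 31 + 31 + 28 + 31 + 30 + 4 = 1526.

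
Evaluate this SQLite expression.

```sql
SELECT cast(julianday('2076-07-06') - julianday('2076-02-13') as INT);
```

16 days remain in February 2076 after the 13th (29 − 13).
March 2076: 31 days.
April 2076: 30 days.
May 2076: 31 days.
June 2076: 30 days.
Then 6 days into July 2076.
Total: 16 + 31 + 30 + 31 + 30 + 6 = 144.

144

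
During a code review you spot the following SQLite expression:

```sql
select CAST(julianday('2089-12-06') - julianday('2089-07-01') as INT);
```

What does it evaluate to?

158

30 days remain in July 2089 after the 1st (31 − 1).
August 2089: 31 days.
September 2089: 30 days.
October 2089: 31 days.
November 2089: 30 days.
Then 6 days into December 2089.
Total: 30 + 31 + 30 + 31 + 30 + 6 = 158.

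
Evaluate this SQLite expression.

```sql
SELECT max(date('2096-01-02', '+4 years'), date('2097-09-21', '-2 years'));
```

2100-01-02

date('2096-01-02', '+4 years') → 2100-01-02.
date('2097-09-21', '-2 years') → 2095-09-21.
Later of the two is 2100-01-02.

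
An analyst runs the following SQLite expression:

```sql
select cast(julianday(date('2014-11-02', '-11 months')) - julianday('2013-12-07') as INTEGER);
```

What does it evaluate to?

-5

Adding -11 months to 2014-11-02 gives 2013-12-02.
Both dates are in December 2013: 7 − 2 = 5.
The subtraction is earlier − later, so the result is −5 → -5.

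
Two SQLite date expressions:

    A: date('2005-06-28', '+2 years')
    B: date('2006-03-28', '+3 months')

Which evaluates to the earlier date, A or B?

A = 2007-06-28.
B = 2006-06-28.
B is earlier.

B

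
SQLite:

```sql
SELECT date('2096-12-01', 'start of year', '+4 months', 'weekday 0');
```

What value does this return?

2096-05-06

`start of year` rewinds 2096-12-01 to 2096-01-01.
Adding +4 months to 2096-01-01 gives 2096-05-01.
`weekday 0` advances to the next Sunday; 2096-05-01 is a Tuesday, so it moves forward to 2096-05-06.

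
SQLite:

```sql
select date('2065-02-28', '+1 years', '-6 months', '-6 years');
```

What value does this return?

2059-08-28

Adding +1 year to 2065-02-28 gives 2066-02-28.
Adding -6 months to 2066-02-28 gives 2065-08-28.
Adding -6 years to 2065-08-28 gives 2059-08-28.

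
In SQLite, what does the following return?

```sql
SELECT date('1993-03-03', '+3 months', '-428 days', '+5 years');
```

1997-04-01

Adding +3 months to 1993-03-03 gives 1993-06-03.
Applying '-428 days' to 1993-06-03: counting 428 days back gives 1992-04-01.
Adding +5 years to 1992-04-01 gives 1997-04-01.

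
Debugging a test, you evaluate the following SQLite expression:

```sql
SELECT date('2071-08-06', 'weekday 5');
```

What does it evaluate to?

2071-08-07

`weekday 5` advances to the next Friday; 2071-08-06 is a Thursday, so it moves forward to 2071-08-07.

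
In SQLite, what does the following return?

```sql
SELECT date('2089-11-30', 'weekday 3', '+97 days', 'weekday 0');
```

2090-03-12

`weekday 3` advances to the next Wednesday; 2089-11-30 is already a Wednesday, so it stays at 2089-11-30.
Applying '+97 days' to 2089-11-30: counting 97 days forward gives 2090-03-07.
`weekday 0` advances to the next Sunday; 2090-03-07 is a Tuesday, so it moves forward to 2090-03-12.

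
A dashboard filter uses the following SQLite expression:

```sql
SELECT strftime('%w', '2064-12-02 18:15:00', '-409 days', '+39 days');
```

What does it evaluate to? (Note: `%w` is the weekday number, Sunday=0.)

First apply '-409 days', '+39 days': 2064-12-02 18:15:00 → 2063-11-28 18:15:00.
2063-11-28 is a Wednesday; with Sunday=0 that is 3.

3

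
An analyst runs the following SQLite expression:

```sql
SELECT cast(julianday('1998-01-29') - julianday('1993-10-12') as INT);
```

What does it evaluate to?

1570

19 days remain in October 1993 after the 12th (31 − 12).
Full months from November 1993 through December 1997 contribute their day counts.
Then 29 days into January 1998.
Total: 19 + 30 + 31 + 31 + 28 + 31 + 30 + 31 + 30 + 31 + 31 + 30 + 31 + 30 + 31 + 31 + 28 + 31 + 30 + 31 + 30 + 31 + 31 + 30 + 31 + 30 + 31 + 31 + 29 + 31 + 30 + 31 + 30 + 31 + 31 + 30 + 31 + 30 + 31 + 31 + 28 + 31 + 30 + 31 + 30 + 31 + 31 + 30 + 31 + 30 + 31 + 29 = 1570.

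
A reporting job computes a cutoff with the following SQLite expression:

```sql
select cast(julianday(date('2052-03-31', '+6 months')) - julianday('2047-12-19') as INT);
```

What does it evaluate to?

Adding +6 months to 2052-03-31 targets 2052-09-31. September 2052 has only 30 days, so SQLite normalizes the 1-day overflow forward to 2052-10-01.
12 days remain in December 2047 after the 19th (31 − 19).
Full months from January 2048 through September 2052 contribute their day counts.
Then 1 day into October 2052.
Total: 12 + 31 + 29 + 31 + 30 + 31 + 30 + 31 + 31 + 30 + 31 + 30 + 31 + 31 + 28 + 31 + 30 + 31 + 30 + 31 + 31 + 30 + 31 + 30 + 31 + 31 + 28 + 31 + 30 + 31 + 30 + 31 + 31 + 30 + 31 + 30 + 31 + 31 + 28 + 31 + 30 + 31 + 30 + 31 + 31 + 30 + 31 + 30 + 31 + 31 + 29 + 31 + 30 + 31 + 30 + 31 + 31 + 30 + 1 = 1748.

1748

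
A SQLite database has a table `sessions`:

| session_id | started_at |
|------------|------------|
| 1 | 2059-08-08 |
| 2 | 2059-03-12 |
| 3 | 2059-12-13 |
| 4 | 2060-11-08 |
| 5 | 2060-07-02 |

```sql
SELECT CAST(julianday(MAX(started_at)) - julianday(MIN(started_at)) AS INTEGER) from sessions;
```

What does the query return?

607

MIN = 2059-03-12, MAX = 2060-11-08.
19 days remain in March 2059 after the 12th (31 − 12).
Full months from April 2059 through October 2060 contribute their day counts.
Then 8 days into November 2060.
Total: 19 + 30 + 31 + 30 + 31 + 31 + 30 + 31 + 30 + 31 + 31 + 29 + 31 + 30 + 31 + 30 + 31 + 31 + 30 + 31 + 8 = 607.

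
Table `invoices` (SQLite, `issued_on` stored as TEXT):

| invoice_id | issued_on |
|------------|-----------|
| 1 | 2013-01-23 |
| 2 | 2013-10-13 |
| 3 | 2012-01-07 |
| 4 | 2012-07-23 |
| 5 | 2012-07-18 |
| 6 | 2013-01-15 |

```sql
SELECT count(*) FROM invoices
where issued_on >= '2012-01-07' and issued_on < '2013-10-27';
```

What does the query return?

Rows in [2012-01-07, 2013-10-27): 2013-01-23, 2013-10-13, 2012-01-07, 2012-07-23, 2012-07-18, 2013-01-15 → 6 rows.

6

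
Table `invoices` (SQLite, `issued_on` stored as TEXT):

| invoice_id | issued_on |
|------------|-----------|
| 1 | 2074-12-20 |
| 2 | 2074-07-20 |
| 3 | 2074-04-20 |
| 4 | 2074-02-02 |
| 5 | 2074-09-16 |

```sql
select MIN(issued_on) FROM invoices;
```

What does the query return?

2074-02-02

MIN over {2074-02-02, 2074-04-20, 2074-07-20, 2074-09-16, 2074-12-20}.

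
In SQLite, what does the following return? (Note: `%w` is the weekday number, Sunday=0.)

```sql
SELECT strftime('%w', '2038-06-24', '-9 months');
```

4

First apply '-9 months': 2038-06-24 → 2037-09-24.
2037-09-24 is a Thursday; with Sunday=0 that is 4.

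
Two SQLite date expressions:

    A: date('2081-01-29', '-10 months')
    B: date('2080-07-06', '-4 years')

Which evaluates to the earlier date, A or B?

A = 2080-03-29.
B = 2076-07-06.
B is earlier.

B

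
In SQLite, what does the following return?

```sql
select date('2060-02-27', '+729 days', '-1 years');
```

Applying '+729 days' to 2060-02-27: counting 729 days forward gives 2062-02-25.
Adding -1 year to 2062-02-25 gives 2061-02-25.

2061-02-25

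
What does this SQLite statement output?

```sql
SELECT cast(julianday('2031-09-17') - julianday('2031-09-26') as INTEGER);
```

-9

Both dates are in September 2031: 26 − 17 = 9.
The subtraction is earlier − later, so the result is −9 → -9.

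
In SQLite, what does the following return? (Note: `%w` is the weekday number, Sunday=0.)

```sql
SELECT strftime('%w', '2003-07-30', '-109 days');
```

6

First apply '-109 days': 2003-07-30 → 2003-04-12.
2003-04-12 is a Saturday; with Sunday=0 that is 6.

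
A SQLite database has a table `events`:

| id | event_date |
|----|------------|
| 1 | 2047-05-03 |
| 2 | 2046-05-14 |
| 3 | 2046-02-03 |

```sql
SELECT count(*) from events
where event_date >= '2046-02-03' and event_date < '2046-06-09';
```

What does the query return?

Rows in [2046-02-03, 2046-06-09): 2046-05-14, 2046-02-03 → 2 rows.

2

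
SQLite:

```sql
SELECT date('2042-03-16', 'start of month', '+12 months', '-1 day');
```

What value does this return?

2043-02-28

`start of month` rewinds 2042-03-16 to 2042-03-01.
Adding +12 months to 2042-03-01 gives 2043-03-01.
Going back 1 day from 2043-03-01 reaches 2043-02-28 (last day of February, 28 days).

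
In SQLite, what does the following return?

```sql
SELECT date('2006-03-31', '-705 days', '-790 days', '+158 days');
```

2002-08-02

Applying '-705 days' to 2006-03-31: counting 705 days back gives 2004-04-25.
Applying '-790 days' to 2004-04-25: counting 790 days back gives 2002-02-25.
Applying '+158 days' to 2002-02-25: counting 158 days forward gives 2002-08-02.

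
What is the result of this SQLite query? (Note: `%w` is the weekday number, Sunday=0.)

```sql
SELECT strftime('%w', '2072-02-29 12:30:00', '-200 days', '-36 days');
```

First apply '-200 days', '-36 days': 2072-02-29 12:30:00 → 2071-07-08 12:30:00.
2071-07-08 is a Wednesday; with Sunday=0 that is 3.

3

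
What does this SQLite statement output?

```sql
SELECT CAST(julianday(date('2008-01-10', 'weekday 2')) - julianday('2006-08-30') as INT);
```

`weekday 2` advances to the next Tuesday; 2008-01-10 is a Thursday, so it moves forward to 2008-01-15.
1 day remains in August 2006 after the 30th (31 − 30).
Full months from September 2006 through December 2007 contribute their day counts.
Then 15 days into January 2008.
Total: 1 + 30 + 31 + 30 + 31 + 31 + 28 + 31 + 30 + 31 + 30 + 31 + 31 + 30 + 31 + 30 + 31 + 15 = 503.

503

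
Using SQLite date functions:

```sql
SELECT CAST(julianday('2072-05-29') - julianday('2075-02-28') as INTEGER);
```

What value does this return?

-1005

2 days remain in May 2072 after the 29th (31 − 29).
Full months from June 2072 through January 2075 contribute their day counts.
Then 28 days into February 2075.
Total: 2 + 30 + 31 + 31 + 30 + 31 + 30 + 31 + 31 + 28 + 31 + 30 + 31 + 30 + 31 + 31 + 30 + 31 + 30 + 31 + 31 + 28 + 31 + 30 + 31 + 30 + 31 + 31 + 30 + 31 + 30 + 31 + 31 + 28 = 1005.
The subtraction is earlier − later, so the result is −1005 → -1005.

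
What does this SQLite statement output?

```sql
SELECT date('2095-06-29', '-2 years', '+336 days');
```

Adding -2 years to 2095-06-29 gives 2093-06-29.
Applying '+336 days' to 2093-06-29: counting 336 days forward gives 2094-05-31.

2094-05-31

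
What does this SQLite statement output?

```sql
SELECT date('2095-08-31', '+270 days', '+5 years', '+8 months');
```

2102-01-27

Applying '+270 days' to 2095-08-31: counting 270 days forward gives 2096-05-27.
Adding +5 years to 2096-05-27 gives 2101-05-27.
Adding +8 months to 2101-05-27 gives 2102-01-27.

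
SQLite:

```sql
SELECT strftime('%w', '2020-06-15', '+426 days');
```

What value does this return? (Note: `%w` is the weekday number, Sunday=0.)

First apply '+426 days': 2020-06-15 → 2021-08-15.
2021-08-15 is a Sunday; with Sunday=0 that is 0.

0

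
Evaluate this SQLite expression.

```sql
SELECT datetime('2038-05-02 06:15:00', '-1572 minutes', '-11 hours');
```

2038-04-30 17:03:00

1572 minutes = 26h 12m; -1572 minutes from 2038-05-02 06:15:00 is 2038-05-01 04:03:00 (crosses midnight).
-11 hours from 2038-05-01 04:03:00 is 2038-04-30 17:03:00 (crosses midnight).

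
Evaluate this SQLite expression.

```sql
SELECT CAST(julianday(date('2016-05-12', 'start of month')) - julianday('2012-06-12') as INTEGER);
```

1419

`start of month` rewinds 2016-05-12 to 2016-05-01.
18 days remain in June 2012 after the 12th (30 − 12).
Full months from July 2012 through April 2016 contribute their day counts.
Then 1 day into May 2016.
Total: 18 + 31 + 31 + 30 + 31 + 30 + 31 + 31 + 28 + 31 + 30 + 31 + 30 + 31 + 31 + 30 + 31 + 30 + 31 + 31 + 28 + 31 + 30 + 31 + 30 + 31 + 31 + 30 + 31 + 30 + 31 + 31 + 28 + 31 + 30 + 31 + 30 + 31 + 31 + 30 + 31 + 30 + 31 + 31 + 29 + 31 + 30 + 1 = 1419.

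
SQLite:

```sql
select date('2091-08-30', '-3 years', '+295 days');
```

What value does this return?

2089-06-21

Adding -3 years to 2091-08-30 gives 2088-08-30.
Applying '+295 days' to 2088-08-30: counting 295 days forward gives 2089-06-21.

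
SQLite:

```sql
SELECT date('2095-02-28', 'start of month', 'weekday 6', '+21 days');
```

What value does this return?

`start of month` rewinds 2095-02-28 to 2095-02-01.
`weekday 6` advances to the next Saturday; 2095-02-01 is a Tuesday, so it moves forward to 2095-02-05.
Advancing 21 more days within February lands on 2095-02-26.

2095-02-26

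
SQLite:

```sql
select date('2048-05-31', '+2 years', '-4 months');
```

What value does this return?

Adding +2 years to 2048-05-31 gives 2050-05-31.
Adding -4 months to 2050-05-31 gives 2050-01-31.

2050-01-31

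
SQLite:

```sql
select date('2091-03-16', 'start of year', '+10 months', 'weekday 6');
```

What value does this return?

`start of year` rewinds 2091-03-16 to 2091-01-01.
Adding +10 months to 2091-01-01 gives 2091-11-01.
`weekday 6` advances to the next Saturday; 2091-11-01 is a Thursday, so it moves forward to 2091-11-03.

2091-11-03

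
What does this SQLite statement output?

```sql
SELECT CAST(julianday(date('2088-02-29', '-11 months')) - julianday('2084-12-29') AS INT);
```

820

Adding -11 months to 2088-02-29 gives 2087-03-29.
2 days remain in December 2084 after the 29th (31 − 29).
Full months from January 2085 through February 2087 contribute their day counts.
Then 29 days into March 2087.
Total: 2 + 31 + 28 + 31 + 30 + 31 + 30 + 31 + 31 + 30 + 31 + 30 + 31 + 31 + 28 + 31 + 30 + 31 + 30 + 31 + 31 + 30 + 31 + 30 + 31 + 31 + 28 + 29 = 820.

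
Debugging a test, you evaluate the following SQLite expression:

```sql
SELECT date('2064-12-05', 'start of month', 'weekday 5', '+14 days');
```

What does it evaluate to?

`start of month` rewinds 2064-12-05 to 2064-12-01.
`weekday 5` advances to the next Friday; 2064-12-01 is a Monday, so it moves forward to 2064-12-05.
Advancing 14 more days within December lands on 2064-12-19.

2064-12-19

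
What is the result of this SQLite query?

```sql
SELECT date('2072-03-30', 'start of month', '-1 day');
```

`start of month` rewinds 2072-03-30 to 2072-03-01.
Going back 1 day from 2072-03-01 reaches 2072-02-29 (last day of February, 29 days).

2072-02-29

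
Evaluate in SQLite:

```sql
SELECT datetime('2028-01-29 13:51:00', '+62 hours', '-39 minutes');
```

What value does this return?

+62 hours from 2028-01-29 13:51:00 is 2028-02-01 03:51:00 (crosses midnight).
-39 minutes from 2028-02-01 03:51:00 is 2028-02-01 03:12:00.

2028-02-01 03:12:00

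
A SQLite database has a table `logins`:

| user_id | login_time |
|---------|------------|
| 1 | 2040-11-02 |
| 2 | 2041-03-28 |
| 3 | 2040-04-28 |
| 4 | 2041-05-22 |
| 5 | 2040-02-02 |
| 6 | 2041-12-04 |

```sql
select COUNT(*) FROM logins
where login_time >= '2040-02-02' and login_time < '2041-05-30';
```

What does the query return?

Rows in [2040-02-02, 2041-05-30): 2040-11-02, 2041-03-28, 2040-04-28, 2041-05-22, 2040-02-02 → 5 rows.

5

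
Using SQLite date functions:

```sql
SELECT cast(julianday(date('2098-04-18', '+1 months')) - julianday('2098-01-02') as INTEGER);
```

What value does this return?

Adding +1 month to 2098-04-18 gives 2098-05-18.
29 days remain in January 2098 after the 2nd (31 − 2).
February 2098: 28 days.
March 2098: 31 days.
April 2098: 30 days.
Then 18 days into May 2098.
Total: 29 + 28 + 31 + 30 + 18 = 136.

136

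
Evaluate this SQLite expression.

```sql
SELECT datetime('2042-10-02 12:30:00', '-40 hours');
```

2042-09-30 20:30:00

-40 hours from 2042-10-02 12:30:00 is 2042-09-30 20:30:00 (crosses midnight).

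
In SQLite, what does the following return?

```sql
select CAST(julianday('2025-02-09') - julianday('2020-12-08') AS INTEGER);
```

1524

23 days remain in December 2020 after the 8th (31 − 8).
Full months from January 2021 through January 2025 contribute their day counts.
Then 9 days into February 2025.
Total: 23 + 31 + 28 + 31 + 30 + 31 + 30 + 31 + 31 + 30 + 31 + 30 + 31 + 31 + 28 + 31 + 30 + 31 + 30 + 31 + 31 + 30 + 31 + 30 + 31 + 31 + 28 + 31 + 30 + 31 + 30 + 31 + 31 + 30 + 31 + 30 + 31 + 31 + 29 + 31 + 30 + 31 + 30 + 31 + 31 + 30 + 31 + 30 + 31 + 31 + 9 = 1524.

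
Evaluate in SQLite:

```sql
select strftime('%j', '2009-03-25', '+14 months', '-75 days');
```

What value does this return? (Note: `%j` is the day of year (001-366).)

First apply '+14 months', '-75 days': 2009-03-25 → 2010-03-11.
Day-of-year for 2010-03-11: days since 2010-01-01 inclusive = 70, zero-padded to 070.

070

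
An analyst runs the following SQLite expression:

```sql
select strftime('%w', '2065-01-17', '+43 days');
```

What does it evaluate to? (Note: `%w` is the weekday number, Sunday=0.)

First apply '+43 days': 2065-01-17 → 2065-03-01.
2065-03-01 is a Sunday; with Sunday=0 that is 0.

0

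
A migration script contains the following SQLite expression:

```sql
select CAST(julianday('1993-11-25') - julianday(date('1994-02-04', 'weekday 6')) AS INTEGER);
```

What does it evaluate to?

-72

`weekday 6` advances to the next Saturday; 1994-02-04 is a Friday, so it moves forward to 1994-02-05.
5 days remain in November 1993 after the 25th (30 − 25).
December 1993: 31 days.
January 1994: 31 days.
Then 5 days into February 1994.
Total: 5 + 31 + 31 + 5 = 72.
The subtraction is earlier − later, so the result is −72 → -72.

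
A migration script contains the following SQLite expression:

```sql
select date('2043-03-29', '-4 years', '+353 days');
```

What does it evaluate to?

2040-03-16

Adding -4 years to 2043-03-29 gives 2039-03-29.
Applying '+353 days' to 2039-03-29: counting 353 days forward gives 2040-03-16.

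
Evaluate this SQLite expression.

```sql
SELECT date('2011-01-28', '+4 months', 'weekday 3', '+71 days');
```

2011-08-11

Adding +4 months to 2011-01-28 gives 2011-05-28.
`weekday 3` advances to the next Wednesday; 2011-05-28 is a Saturday, so it moves forward to 2011-06-01.
Applying '+71 days' to 2011-06-01: counting 71 days forward gives 2011-08-11.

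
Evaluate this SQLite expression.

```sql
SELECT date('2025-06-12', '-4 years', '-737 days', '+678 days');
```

2021-04-14

Adding -4 years to 2025-06-12 gives 2021-06-12.
Applying '-737 days' to 2021-06-12: counting 737 days back gives 2019-06-06.
Applying '+678 days' to 2019-06-06: counting 678 days forward gives 2021-04-14.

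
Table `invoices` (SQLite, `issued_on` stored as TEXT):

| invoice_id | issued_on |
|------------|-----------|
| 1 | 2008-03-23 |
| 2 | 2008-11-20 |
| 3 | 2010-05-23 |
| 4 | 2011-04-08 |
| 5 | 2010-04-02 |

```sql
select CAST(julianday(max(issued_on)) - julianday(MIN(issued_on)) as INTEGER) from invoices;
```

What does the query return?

MIN = 2008-03-23, MAX = 2011-04-08.
8 days remain in March 2008 after the 23rd (31 − 23).
Full months from April 2008 through March 2011 contribute their day counts.
Then 8 days into April 2011.
Total: 8 + 30 + 31 + 30 + 31 + 31 + 30 + 31 + 30 + 31 + 31 + 28 + 31 + 30 + 31 + 30 + 31 + 31 + 30 + 31 + 30 + 31 + 31 + 28 + 31 + 30 + 31 + 30 + 31 + 31 + 30 + 31 + 30 + 31 + 31 + 28 + 31 + 8 = 1111.

1111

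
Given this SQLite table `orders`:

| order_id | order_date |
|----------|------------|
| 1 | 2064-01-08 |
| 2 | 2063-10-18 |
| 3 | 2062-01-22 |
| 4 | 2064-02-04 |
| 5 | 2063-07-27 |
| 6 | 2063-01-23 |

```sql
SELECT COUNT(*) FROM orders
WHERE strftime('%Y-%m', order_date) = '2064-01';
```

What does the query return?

1

Rows with year-month 2064-01: 2064-01-08 → 1.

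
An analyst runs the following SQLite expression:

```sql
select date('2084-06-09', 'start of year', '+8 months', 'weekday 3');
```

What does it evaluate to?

2084-09-06

`start of year` rewinds 2084-06-09 to 2084-01-01.
Adding +8 months to 2084-01-01 gives 2084-09-01.
`weekday 3` advances to the next Wednesday; 2084-09-01 is a Friday, so it moves forward to 2084-09-06.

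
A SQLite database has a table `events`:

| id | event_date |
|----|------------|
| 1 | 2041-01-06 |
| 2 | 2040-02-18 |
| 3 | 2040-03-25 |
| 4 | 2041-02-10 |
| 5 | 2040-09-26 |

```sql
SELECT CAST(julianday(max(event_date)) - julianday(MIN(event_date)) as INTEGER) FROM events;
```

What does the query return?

MIN = 2040-02-18, MAX = 2041-02-10.
11 days remain in February 2040 after the 18th (29 − 18).
Full months from March 2040 through January 2041 contribute their day counts.
Then 10 days into February 2041.
Total: 11 + 31 + 30 + 31 + 30 + 31 + 31 + 30 + 31 + 30 + 31 + 31 + 10 = 358.

358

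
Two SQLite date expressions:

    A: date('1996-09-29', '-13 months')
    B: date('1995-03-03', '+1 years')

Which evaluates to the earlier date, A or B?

A = 1995-08-29.
B = 1996-03-03.
A is earlier.

A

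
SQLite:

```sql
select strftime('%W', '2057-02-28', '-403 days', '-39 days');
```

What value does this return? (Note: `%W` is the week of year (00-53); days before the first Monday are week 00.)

First apply '-403 days', '-39 days': 2057-02-28 → 2055-12-14.
2055-12-14 is a Tuesday. SQLite's %W counts Mondays since the year started; the result is 50.

50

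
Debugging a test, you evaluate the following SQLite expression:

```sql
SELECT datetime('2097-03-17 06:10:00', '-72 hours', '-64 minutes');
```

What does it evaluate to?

2097-03-14 05:06:00

-72 hours from 2097-03-17 06:10:00 is 2097-03-14 06:10:00 (crosses midnight).
64 minutes = 1h 4m; -64 minutes from 2097-03-14 06:10:00 is 2097-03-14 05:06:00.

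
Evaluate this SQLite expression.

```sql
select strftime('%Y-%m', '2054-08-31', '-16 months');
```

2053-05

First apply '-16 months': 2054-08-31 → 2053-05-01.
`%Y-%m` extracts the year-month: 2053-05.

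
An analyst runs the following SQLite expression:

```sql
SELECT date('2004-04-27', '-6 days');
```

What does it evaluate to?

2004-04-21

Going back 6 days within April lands on 2004-04-21.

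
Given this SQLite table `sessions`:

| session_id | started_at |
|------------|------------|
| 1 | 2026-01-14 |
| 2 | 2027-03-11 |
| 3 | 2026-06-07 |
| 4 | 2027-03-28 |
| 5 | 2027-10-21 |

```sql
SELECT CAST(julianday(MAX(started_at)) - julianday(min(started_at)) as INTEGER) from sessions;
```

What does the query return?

MIN = 2026-01-14, MAX = 2027-10-21.
17 days remain in January 2026 after the 14th (31 − 14).
Full months from February 2026 through September 2027 contribute their day counts.
Then 21 days into October 2027.
Total: 17 + 28 + 31 + 30 + 31 + 30 + 31 + 31 + 30 + 31 + 30 + 31 + 31 + 28 + 31 + 30 + 31 + 30 + 31 + 31 + 30 + 21 = 645.

645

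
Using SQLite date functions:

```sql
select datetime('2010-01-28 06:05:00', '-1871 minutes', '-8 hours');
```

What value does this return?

2010-01-26 14:54:00

1871 minutes = 31h 11m; -1871 minutes from 2010-01-28 06:05:00 is 2010-01-26 22:54:00 (crosses midnight).
-8 hours from 2010-01-26 22:54:00 is 2010-01-26 14:54:00.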